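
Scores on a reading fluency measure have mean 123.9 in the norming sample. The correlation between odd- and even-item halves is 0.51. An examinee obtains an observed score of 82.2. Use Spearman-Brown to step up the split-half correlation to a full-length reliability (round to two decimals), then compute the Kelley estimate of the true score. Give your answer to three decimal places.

95.544

Spearman-Brown: ρ = 2r/(1 + r) = 2(0.51)/(1 + 0.51) = 1.020/1.51 = 0.6755 → 0.68
T̂ = ρX + (1 − ρ)μ
  = 0.68 × 82.2 + 0.32 × 123.9
  = 55.896 + 39.648
  = 95.5440
  ≈ 95.544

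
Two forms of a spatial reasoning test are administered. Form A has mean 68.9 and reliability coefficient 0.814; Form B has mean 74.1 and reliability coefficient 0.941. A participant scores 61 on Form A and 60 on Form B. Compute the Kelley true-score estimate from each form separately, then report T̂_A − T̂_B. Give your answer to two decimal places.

T̂_A = 0.814(61) + 0.186(68.9) = 62.4694
T̂_B = 0.941(60) + 0.059(74.1) = 60.8319
T̂_A − T̂_B = 1.6375

1.64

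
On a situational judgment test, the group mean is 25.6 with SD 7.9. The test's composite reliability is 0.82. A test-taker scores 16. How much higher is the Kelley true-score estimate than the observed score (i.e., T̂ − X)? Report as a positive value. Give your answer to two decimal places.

1.73

Weight the observed score by reliability and the mean by (1 − reliability): T̂ = 0.82·16 + 0.18·25.6 = 13.12 + 4.608 = 17.7280.
T̂ − X = 17.728 − 16 = 1.728 → 1.73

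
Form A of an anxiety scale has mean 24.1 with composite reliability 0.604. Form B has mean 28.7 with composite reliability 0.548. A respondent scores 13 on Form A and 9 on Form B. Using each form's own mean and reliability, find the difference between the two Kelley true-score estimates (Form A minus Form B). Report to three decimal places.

T̂_A = 0.604(13) + 0.396(24.1) = 17.39560
T̂_B = 0.548(9) + 0.452(28.7) = 17.90440
T̂_A − T̂_B = -0.50880

-0.509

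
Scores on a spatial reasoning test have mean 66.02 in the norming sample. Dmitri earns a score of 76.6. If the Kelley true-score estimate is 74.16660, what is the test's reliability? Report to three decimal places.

T̂ = ρX + (1 − ρ)μ  ⇒  T̂ − μ = ρ(X − μ)
ρ = (T̂ − μ)/(X − μ) = (74.16660 − 66.02) / (76.6 − 66.02) = 8.14660 / 10.58 = 0.77000

0.770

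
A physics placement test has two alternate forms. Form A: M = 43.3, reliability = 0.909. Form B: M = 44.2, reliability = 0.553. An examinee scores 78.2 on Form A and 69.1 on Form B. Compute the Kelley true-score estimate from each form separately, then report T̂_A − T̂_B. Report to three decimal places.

T̂_A = 0.909(78.2) + 0.091(43.3) = 75.02410
T̂_B = 0.553(69.1) + 0.447(44.2) = 57.96970
T̂_A − T̂_B = 17.05440

17.054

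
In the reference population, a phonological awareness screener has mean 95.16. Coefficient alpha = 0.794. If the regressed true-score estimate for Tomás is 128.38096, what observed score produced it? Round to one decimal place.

T̂ = ρX + (1 − ρ)μ  ⇒  X = (T̂ − (1 − ρ)μ) / ρ
X = (128.38096 − 0.206 × 95.16) / 0.794 = (128.38096 − 19.60296) / 0.794 = 108.77800 / 0.794 = 137.000

137.0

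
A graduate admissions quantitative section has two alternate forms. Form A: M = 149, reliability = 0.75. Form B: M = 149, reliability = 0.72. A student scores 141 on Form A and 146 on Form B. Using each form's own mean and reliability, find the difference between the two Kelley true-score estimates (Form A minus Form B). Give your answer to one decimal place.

-3.8

T̂_A = 0.75(141) + 0.25(149) = 143.000
T̂_B = 0.72(146) + 0.28(149) = 146.840
T̂_A − T̂_B = -3.840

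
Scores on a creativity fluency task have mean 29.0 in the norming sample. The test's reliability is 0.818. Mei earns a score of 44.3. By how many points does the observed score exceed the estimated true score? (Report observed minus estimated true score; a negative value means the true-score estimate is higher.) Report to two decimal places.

2.78

T̂ = 0.818(44.3) + 0.182(29.0) = 36.2374 + 5.2780 = 41.5154 → 41.515
X − T̂ = 44.3 − 41.515 = 2.785 → 2.78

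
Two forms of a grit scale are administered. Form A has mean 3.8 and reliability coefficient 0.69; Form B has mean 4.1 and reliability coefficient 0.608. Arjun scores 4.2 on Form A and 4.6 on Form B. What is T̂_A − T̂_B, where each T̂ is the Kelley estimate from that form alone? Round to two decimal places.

T̂_A = 0.69(4.2) + 0.31(3.8) = 4.0760
T̂_B = 0.608(4.6) + 0.392(4.1) = 4.4040
T̂_A − T̂_B = -0.3280

-0.33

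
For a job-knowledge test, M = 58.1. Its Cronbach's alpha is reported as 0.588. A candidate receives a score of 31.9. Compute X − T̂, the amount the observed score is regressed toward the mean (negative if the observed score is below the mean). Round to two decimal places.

Regress the observed score toward the mean by the unreliability: T̂ = 0.588·31.9 + 0.412·58.1 = 18.7572 + 23.9372 = 42.6944.
X − T̂ = 31.9 − 42.694 = -10.794 → -10.79

-10.79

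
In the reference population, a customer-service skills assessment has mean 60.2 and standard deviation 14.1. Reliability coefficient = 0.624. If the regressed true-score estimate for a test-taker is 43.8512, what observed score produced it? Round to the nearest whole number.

T̂ = ρX + (1 − ρ)μ  ⇒  X = (T̂ − (1 − ρ)μ) / ρ
X = (43.8512 − 0.376 × 60.2) / 0.624 = (43.8512 − 22.6352) / 0.624 = 21.2160 / 0.624 = 34.00

34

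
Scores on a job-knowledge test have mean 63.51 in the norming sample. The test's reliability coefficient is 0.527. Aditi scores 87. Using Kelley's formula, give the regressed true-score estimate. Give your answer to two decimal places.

75.89

T̂ = ρX + (1 − ρ)μ
  = 0.527 × 87 + 0.473 × 63.51
  = 45.849 + 30.04023
  = 75.889
  ≈ 75.89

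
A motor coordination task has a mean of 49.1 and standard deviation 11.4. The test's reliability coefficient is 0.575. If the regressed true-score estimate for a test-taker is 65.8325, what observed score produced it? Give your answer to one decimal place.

T̂ = ρX + (1 − ρ)μ  ⇒  X = (T̂ − (1 − ρ)μ) / ρ
X = (65.8325 − 0.425 × 49.1) / 0.575 = (65.8325 − 20.8675) / 0.575 = 44.9650 / 0.575 = 78.200

78.2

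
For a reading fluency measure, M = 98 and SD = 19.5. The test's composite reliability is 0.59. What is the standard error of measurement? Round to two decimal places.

12.49

SEM = SD · √(1 − ρ) = 19.5 × √0.41 = 19.5 × 0.6403 = 12.486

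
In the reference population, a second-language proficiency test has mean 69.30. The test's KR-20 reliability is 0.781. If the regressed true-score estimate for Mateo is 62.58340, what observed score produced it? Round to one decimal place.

T̂ = ρX + (1 − ρ)μ  ⇒  X = (T̂ − (1 − ρ)μ) / ρ
X = (62.58340 − 0.219 × 69.30) / 0.781 = (62.58340 − 15.17670) / 0.781 = 47.40670 / 0.781 = 60.700

60.7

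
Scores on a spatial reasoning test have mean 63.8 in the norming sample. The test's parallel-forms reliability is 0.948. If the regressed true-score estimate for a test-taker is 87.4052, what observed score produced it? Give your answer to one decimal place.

88.7

T̂ = ρX + (1 − ρ)μ  ⇒  X = (T̂ − (1 − ρ)μ) / ρ
X = (87.4052 − 0.052 × 63.8) / 0.948 = (87.4052 − 3.3176) / 0.948 = 84.0876 / 0.948 = 88.700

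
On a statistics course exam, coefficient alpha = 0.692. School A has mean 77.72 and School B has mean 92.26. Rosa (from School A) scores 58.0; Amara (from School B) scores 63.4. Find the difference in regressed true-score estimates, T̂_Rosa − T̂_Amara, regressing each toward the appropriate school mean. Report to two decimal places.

T̂_Rosa = 0.692(58.0) + 0.308(77.72) = 64.0738
T̂_Amara = 0.692(63.4) + 0.308(92.26) = 72.2889
Difference = 64.0738 − 72.2889 = -8.2151

-8.22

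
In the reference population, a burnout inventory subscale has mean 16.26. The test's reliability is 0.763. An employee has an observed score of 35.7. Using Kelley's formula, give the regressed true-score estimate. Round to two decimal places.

T̂ = ρX + (1 − ρ)μ
  = 0.763 × 35.7 + 0.237 × 16.26
  = 27.2391 + 3.85362
  = 31.093
  ≈ 31.09

31.09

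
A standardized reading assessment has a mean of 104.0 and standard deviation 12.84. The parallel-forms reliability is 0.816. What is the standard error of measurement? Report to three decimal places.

5.508

SEM = SD · √(1 − ρ) = 12.84 × √0.184 = 12.84 × 0.4290 = 5.5077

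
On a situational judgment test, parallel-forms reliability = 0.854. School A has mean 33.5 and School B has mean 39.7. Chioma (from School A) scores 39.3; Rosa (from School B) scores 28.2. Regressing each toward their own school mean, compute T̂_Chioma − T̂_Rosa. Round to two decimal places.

8.57

T̂_Chioma = 0.854(39.3) + 0.146(33.5) = 38.4532
T̂_Rosa = 0.854(28.2) + 0.146(39.7) = 29.8790
Difference = 38.4532 − 29.8790 = 8.5742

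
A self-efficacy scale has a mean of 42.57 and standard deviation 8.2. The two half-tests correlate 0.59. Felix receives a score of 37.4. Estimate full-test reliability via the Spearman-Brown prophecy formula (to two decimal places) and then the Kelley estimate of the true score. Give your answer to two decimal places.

Spearman-Brown: ρ = 2r/(1 + r) = 2(0.59)/(1 + 0.59) = 1.180/1.59 = 0.7421 → 0.74
T̂ = ρX + (1 − ρ)μ
  = 0.74 × 37.4 + 0.26 × 42.57
  = 27.676 + 11.0682
  = 38.744
  ≈ 38.74

38.74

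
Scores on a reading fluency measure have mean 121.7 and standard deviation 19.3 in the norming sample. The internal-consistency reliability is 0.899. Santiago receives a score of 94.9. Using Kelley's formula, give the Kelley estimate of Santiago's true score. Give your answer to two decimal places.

97.61

Kelley's formula gives T̂ = 0.899·94.9 + 0.101·121.7 = 85.3151 + 12.2917 = 97.607.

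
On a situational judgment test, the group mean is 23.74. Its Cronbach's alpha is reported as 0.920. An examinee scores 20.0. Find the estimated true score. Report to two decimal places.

20.30

T̂ = ρX + (1 − ρ)μ
  = 0.920 × 20.0 + 0.080 × 23.74
  = 18.4000 + 1.89920
  = 20.299
  ≈ 20.30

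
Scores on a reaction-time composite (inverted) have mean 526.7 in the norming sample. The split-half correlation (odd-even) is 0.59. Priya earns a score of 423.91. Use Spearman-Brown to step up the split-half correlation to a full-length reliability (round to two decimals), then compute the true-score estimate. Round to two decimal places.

Spearman-Brown: ρ = 2r/(1 + r) = 2(0.59)/(1 + 0.59) = 1.180/1.59 = 0.7421 → 0.74
T̂ = ρX + (1 − ρ)μ
  = 0.74 × 423.91 + 0.26 × 526.7
  = 313.6934 + 136.942
  = 450.635
  ≈ 450.64

450.64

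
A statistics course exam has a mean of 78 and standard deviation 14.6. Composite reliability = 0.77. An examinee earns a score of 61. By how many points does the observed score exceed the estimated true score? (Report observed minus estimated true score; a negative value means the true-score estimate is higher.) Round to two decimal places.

T̂ = 0.77(61) + 0.23(78) = 46.97 + 17.94 = 64.9100 → 64.910
X − T̂ = 61 − 64.910 = -3.910 → -3.91

-3.91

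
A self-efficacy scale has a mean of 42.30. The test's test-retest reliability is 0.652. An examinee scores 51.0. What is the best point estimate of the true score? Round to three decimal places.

Weight the observed score by reliability and the mean by (1 − reliability): T̂ = 0.652·51.0 + 0.348·42.30 = 33.2520 + 14.72040 = 47.9724.

47.972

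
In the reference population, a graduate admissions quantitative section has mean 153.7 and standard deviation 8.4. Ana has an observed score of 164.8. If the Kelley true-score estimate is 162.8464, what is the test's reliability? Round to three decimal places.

0.824

T̂ = ρX + (1 − ρ)μ  ⇒  T̂ − μ = ρ(X − μ)
ρ = (T̂ − μ)/(X − μ) = (162.8464 − 153.7) / (164.8 − 153.7) = 9.1464 / 11.1 = 0.82400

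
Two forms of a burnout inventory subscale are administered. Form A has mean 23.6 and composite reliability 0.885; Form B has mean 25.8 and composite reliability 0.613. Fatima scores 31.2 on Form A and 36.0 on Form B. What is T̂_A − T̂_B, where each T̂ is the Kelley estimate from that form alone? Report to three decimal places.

-1.727

T̂_A = 0.885(31.2) + 0.115(23.6) = 30.32600
T̂_B = 0.613(36.0) + 0.387(25.8) = 32.05260
T̂_A − T̂_B = -1.72660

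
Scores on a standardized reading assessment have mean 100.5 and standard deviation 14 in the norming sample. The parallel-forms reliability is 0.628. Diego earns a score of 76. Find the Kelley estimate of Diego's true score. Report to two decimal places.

85.11

Weight the observed score by reliability and the mean by (1 − reliability): T̂ = 0.628·76 + 0.372·100.5 = 47.728 + 37.3860 = 85.114.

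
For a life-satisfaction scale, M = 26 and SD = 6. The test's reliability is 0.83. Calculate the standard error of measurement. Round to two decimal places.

2.47

SEM = SD · √(1 − ρ) = 6 × √0.17 = 6 × 0.4123 = 2.474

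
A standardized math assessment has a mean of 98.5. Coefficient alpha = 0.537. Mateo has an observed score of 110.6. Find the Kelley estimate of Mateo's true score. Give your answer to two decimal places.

105.00

T̂ = 0.537(110.6) + 0.463(98.5) = 59.3922 + 45.6055 = 104.998 → 105.00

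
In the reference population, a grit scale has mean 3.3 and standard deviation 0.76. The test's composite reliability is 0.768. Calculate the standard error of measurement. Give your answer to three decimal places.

0.366

SEM = SD · √(1 − ρ) = 0.76 × √0.232 = 0.76 × 0.4817 = 0.3661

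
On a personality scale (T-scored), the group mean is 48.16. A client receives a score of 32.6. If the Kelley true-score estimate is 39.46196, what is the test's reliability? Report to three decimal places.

T̂ = ρX + (1 − ρ)μ  ⇒  T̂ − μ = ρ(X − μ)
ρ = (T̂ − μ)/(X − μ) = (39.46196 − 48.16) / (32.6 − 48.16) = -8.69804 / -15.56 = 0.55900

0.559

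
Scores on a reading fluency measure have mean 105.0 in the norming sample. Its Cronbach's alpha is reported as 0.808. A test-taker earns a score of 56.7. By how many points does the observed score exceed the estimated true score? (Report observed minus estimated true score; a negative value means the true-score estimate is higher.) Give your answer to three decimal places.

-9.274

T̂ = 0.808(56.7) + 0.192(105.0) = 45.8136 + 20.1600 = 65.97360 → 65.9736
X − T̂ = 56.7 − 65.9736 = -9.2736 → -9.274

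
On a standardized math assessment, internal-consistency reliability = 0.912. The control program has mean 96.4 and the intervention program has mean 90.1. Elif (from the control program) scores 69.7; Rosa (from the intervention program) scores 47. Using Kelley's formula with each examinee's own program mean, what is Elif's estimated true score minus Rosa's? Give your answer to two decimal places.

21.26

T̂_Elif = 0.912(69.7) + 0.088(96.4) = 72.0496
T̂_Rosa = 0.912(47) + 0.088(90.1) = 50.7928
Difference = 72.0496 − 50.7928 = 21.2568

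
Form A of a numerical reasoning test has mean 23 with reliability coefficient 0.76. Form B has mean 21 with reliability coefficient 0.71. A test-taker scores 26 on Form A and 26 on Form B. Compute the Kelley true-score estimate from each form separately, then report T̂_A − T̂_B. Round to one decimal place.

T̂_A = 0.76(26) + 0.24(23) = 25.280
T̂_B = 0.71(26) + 0.29(21) = 24.550
T̂_A − T̂_B = 0.730

0.7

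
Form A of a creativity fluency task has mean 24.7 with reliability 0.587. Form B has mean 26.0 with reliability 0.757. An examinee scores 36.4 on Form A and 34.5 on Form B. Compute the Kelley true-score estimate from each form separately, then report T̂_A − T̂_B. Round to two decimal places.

T̂_A = 0.587(36.4) + 0.413(24.7) = 31.5679
T̂_B = 0.757(34.5) + 0.243(26.0) = 32.4345
T̂_A − T̂_B = -0.8666

-0.87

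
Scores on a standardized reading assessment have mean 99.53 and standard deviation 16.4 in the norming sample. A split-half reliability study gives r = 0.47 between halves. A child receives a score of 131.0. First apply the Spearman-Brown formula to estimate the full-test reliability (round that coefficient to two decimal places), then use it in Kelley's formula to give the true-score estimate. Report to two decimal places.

119.67

Spearman-Brown: ρ = 2r/(1 + r) = 2(0.47)/(1 + 0.47) = 0.940/1.47 = 0.6395 → 0.64
T̂ = ρX + (1 − ρ)μ
  = 0.64 × 131.0 + 0.36 × 99.53
  = 83.840 + 35.8308
  = 119.671
  ≈ 119.67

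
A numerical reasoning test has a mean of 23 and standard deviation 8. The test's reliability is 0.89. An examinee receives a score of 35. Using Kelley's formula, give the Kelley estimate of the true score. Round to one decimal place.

33.7

T̂ = ρX + (1 − ρ)μ
  = 0.89 × 35 + 0.11 × 23
  = 31.15 + 2.53
  = 33.68
  ≈ 33.7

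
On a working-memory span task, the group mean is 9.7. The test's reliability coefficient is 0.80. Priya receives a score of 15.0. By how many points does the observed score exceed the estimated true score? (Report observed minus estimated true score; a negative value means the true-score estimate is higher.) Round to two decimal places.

1.06

T̂ = 0.80(15.0) + 0.20(9.7) = 12.000 + 1.940 = 13.9400 → 13.940
X − T̂ = 15.0 − 13.940 = 1.060 → 1.06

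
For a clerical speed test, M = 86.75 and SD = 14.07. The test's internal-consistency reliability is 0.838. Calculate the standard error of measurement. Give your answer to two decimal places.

5.66

SEM = SD · √(1 − ρ) = 14.07 × √0.162 = 14.07 × 0.4025 = 5.663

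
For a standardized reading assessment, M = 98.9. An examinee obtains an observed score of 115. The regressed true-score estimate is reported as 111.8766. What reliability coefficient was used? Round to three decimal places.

0.806

T̂ = ρX + (1 − ρ)μ  ⇒  T̂ − μ = ρ(X − μ)
ρ = (T̂ − μ)/(X − μ) = (111.8766 − 98.9) / (115 − 98.9) = 12.9766 / 16.1 = 0.80600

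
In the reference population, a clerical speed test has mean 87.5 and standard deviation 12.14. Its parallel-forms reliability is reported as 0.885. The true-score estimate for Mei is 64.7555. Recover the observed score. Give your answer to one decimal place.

T̂ = ρX + (1 − ρ)μ  ⇒  X = (T̂ − (1 − ρ)μ) / ρ
X = (64.7555 − 0.115 × 87.5) / 0.885 = (64.7555 − 10.0625) / 0.885 = 54.6930 / 0.885 = 61.800

61.8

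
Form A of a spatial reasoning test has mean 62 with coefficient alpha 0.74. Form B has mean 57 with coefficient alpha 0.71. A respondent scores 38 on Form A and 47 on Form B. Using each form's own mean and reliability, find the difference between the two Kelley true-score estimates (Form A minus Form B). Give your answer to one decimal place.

-5.7

T̂_A = 0.74(38) + 0.26(62) = 44.240
T̂_B = 0.71(47) + 0.29(57) = 49.900
T̂_A − T̂_B = -5.660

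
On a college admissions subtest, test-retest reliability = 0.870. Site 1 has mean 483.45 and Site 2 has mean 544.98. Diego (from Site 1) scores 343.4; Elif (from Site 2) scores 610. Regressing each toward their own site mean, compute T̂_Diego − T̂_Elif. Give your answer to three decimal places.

T̂_Diego = 0.870(343.4) + 0.130(483.45) = 361.60650
T̂_Elif = 0.870(610) + 0.130(544.98) = 601.54740
Difference = 361.60650 − 601.54740 = -239.94090

-239.941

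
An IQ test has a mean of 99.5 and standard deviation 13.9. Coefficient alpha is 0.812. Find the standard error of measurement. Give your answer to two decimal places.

6.03

SEM = SD · √(1 − ρ) = 13.9 × √0.188 = 13.9 × 0.4336 = 6.027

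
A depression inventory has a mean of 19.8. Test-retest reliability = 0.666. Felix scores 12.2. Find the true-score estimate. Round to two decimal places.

T̂ = ρX + (1 − ρ)μ
  = 0.666 × 12.2 + 0.334 × 19.8
  = 8.1252 + 6.6132
  = 14.738
  ≈ 14.74

14.74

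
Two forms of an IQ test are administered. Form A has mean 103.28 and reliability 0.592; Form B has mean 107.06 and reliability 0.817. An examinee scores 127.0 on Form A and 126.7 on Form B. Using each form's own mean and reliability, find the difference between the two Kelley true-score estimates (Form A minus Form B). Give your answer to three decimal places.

-5.784

T̂_A = 0.592(127.0) + 0.408(103.28) = 117.32224
T̂_B = 0.817(126.7) + 0.183(107.06) = 123.10588
T̂_A − T̂_B = -5.78364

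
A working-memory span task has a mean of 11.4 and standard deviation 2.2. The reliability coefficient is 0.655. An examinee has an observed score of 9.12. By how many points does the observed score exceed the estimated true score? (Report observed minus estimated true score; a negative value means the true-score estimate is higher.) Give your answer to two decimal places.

T̂ = 0.655(9.12) + 0.345(11.4) = 5.97360 + 3.9330 = 9.9066 → 9.907
X − T̂ = 9.12 − 9.907 = -0.787 → -0.79

-0.79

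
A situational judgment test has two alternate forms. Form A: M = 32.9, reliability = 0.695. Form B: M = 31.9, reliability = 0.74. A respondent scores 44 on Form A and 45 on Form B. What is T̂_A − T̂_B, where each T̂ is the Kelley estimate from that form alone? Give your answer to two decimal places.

T̂_A = 0.695(44) + 0.305(32.9) = 40.6145
T̂_B = 0.74(45) + 0.26(31.9) = 41.5940
T̂_A − T̂_B = -0.9795

-0.98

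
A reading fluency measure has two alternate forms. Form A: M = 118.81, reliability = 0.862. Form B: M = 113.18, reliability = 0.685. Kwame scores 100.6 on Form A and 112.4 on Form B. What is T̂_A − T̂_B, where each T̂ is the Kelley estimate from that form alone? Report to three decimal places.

-9.533

T̂_A = 0.862(100.6) + 0.138(118.81) = 103.11298
T̂_B = 0.685(112.4) + 0.315(113.18) = 112.64570
T̂_A − T̂_B = -9.53272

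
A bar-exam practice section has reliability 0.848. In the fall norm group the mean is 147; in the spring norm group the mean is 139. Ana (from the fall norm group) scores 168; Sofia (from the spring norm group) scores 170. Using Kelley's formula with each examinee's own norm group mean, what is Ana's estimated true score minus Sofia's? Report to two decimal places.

-0.48

T̂_Ana = 0.848(168) + 0.152(147) = 164.8080
T̂_Sofia = 0.848(170) + 0.152(139) = 165.2880
Difference = 164.8080 − 165.2880 = -0.4800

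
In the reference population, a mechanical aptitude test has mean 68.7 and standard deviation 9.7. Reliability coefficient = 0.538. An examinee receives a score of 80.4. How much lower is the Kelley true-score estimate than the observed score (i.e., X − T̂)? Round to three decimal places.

T̂ = ρX + (1 − ρ)μ
  = 0.538 × 80.4 + 0.462 × 68.7
  = 43.2552 + 31.7394
  = 74.99460
  ≈ 74.9946
X − T̂ = 80.4 − 74.9946 = 5.4054 → 5.405

5.405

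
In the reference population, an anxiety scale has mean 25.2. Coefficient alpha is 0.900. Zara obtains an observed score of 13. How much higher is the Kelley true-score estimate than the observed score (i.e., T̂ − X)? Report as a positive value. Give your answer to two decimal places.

1.22

Weight the observed score by reliability and the mean by (1 − reliability): T̂ = 0.900·13 + 0.100·25.2 = 11.700 + 2.5200 = 14.2200.
T̂ − X = 14.220 − 13 = 1.220 → 1.22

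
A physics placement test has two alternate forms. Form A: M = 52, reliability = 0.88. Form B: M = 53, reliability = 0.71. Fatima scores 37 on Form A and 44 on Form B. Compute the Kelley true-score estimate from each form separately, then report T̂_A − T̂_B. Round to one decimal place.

-7.8

T̂_A = 0.88(37) + 0.12(52) = 38.800
T̂_B = 0.71(44) + 0.29(53) = 46.610
T̂_A − T̂_B = -7.810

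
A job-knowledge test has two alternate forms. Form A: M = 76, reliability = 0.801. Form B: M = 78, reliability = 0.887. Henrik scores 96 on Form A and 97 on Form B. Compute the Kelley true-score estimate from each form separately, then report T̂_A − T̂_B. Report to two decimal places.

-2.83

T̂_A = 0.801(96) + 0.199(76) = 92.0200
T̂_B = 0.887(97) + 0.113(78) = 94.8530
T̂_A − T̂_B = -2.8330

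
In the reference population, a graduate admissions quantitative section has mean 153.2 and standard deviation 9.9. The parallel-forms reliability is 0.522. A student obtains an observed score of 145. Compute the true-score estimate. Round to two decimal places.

148.92

T̂ = 0.522(145) + 0.478(153.2) = 75.690 + 73.2296 = 148.920 → 148.92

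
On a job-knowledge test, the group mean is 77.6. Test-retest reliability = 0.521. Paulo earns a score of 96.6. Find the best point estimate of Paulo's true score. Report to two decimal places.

Regress the observed score toward the mean by the unreliability: T̂ = 0.521·96.6 + 0.479·77.6 = 50.3286 + 37.1704 = 87.499.

87.50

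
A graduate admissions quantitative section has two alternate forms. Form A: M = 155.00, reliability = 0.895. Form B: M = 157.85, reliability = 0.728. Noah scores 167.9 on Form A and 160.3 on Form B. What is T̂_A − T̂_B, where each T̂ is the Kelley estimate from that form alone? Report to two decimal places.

6.91

T̂_A = 0.895(167.9) + 0.105(155.00) = 166.5455
T̂_B = 0.728(160.3) + 0.272(157.85) = 159.6336
T̂_A − T̂_B = 6.9119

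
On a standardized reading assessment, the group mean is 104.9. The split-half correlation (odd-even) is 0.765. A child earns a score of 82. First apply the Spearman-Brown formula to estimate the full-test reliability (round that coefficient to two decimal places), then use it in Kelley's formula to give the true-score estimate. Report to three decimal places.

84.977

Spearman-Brown: ρ = 2r/(1 + r) = 2(0.765)/(1 + 0.765) = 1.5300/1.765 = 0.8669 → 0.87
T̂ = 0.87(82) + 0.13(104.9) = 71.34 + 13.637 = 84.9770 → 84.977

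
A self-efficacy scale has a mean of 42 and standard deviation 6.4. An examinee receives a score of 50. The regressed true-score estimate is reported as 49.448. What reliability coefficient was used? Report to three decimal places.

T̂ = ρX + (1 − ρ)μ  ⇒  T̂ − μ = ρ(X − μ)
ρ = (T̂ − μ)/(X − μ) = (49.448 − 42) / (50 − 42) = 7.448 / 8.0 = 0.93100

0.931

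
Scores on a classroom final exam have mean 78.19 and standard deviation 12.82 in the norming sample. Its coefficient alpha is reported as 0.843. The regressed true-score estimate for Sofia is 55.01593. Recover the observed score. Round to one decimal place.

50.7

T̂ = ρX + (1 − ρ)μ  ⇒  X = (T̂ − (1 − ρ)μ) / ρ
X = (55.01593 − 0.157 × 78.19) / 0.843 = (55.01593 − 12.27583) / 0.843 = 42.74010 / 0.843 = 50.700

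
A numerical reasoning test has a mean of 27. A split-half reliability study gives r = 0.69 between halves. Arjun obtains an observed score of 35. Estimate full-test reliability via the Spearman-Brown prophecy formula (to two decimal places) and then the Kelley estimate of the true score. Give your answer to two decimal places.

Spearman-Brown: ρ = 2r/(1 + r) = 2(0.69)/(1 + 0.69) = 1.380/1.69 = 0.8166 → 0.82
T̂ = ρX + (1 − ρ)μ
  = 0.82 × 35 + 0.18 × 27
  = 28.70 + 4.86
  = 33.560
  ≈ 33.56

33.56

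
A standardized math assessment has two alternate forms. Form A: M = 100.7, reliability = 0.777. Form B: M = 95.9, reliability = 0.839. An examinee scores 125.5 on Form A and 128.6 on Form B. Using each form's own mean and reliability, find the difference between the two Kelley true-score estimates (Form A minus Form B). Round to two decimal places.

-3.37

T̂_A = 0.777(125.5) + 0.223(100.7) = 119.9696
T̂_B = 0.839(128.6) + 0.161(95.9) = 123.3353
T̂_A − T̂_B = -3.3657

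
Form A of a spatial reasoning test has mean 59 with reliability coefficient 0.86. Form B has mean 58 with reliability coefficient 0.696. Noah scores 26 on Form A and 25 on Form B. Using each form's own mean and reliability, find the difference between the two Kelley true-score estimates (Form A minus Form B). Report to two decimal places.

T̂_A = 0.86(26) + 0.14(59) = 30.6200
T̂_B = 0.696(25) + 0.304(58) = 35.0320
T̂_A − T̂_B = -4.4120

-4.41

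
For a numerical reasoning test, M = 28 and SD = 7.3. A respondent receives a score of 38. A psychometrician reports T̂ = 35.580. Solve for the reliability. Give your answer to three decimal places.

0.758

T̂ = ρX + (1 − ρ)μ  ⇒  T̂ − μ = ρ(X − μ)
ρ = (T̂ − μ)/(X − μ) = (35.580 − 28) / (38 − 28) = 7.580 / 10.0 = 0.75800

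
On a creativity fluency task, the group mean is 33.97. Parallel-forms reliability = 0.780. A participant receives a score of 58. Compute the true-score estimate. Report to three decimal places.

52.713

Regress the observed score toward the mean by the unreliability: T̂ = 0.780·58 + 0.220·33.97 = 45.240 + 7.47340 = 52.7134.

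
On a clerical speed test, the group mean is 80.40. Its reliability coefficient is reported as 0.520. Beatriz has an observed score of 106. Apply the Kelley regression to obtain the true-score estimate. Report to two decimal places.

T̂ = ρX + (1 − ρ)μ
  = 0.520 × 106 + 0.480 × 80.40
  = 55.120 + 38.59200
  = 93.712
  ≈ 93.71

93.71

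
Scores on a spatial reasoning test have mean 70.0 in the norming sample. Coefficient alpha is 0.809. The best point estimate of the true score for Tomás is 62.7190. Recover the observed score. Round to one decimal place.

61.0

T̂ = ρX + (1 − ρ)μ  ⇒  X = (T̂ − (1 − ρ)μ) / ρ
X = (62.7190 − 0.191 × 70.0) / 0.809 = (62.7190 − 13.3700) / 0.809 = 49.3490 / 0.809 = 61.000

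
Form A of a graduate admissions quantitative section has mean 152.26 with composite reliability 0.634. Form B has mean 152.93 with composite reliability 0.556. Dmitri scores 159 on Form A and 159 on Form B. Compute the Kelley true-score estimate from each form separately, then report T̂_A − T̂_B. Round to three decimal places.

T̂_A = 0.634(159) + 0.366(152.26) = 156.53316
T̂_B = 0.556(159) + 0.444(152.93) = 156.30492
T̂_A − T̂_B = 0.22824

0.228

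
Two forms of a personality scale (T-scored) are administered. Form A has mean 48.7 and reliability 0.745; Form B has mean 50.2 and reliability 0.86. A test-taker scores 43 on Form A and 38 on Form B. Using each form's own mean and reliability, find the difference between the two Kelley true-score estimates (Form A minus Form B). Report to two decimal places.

4.75

T̂_A = 0.745(43) + 0.255(48.7) = 44.4535
T̂_B = 0.86(38) + 0.14(50.2) = 39.7080
T̂_A − T̂_B = 4.7455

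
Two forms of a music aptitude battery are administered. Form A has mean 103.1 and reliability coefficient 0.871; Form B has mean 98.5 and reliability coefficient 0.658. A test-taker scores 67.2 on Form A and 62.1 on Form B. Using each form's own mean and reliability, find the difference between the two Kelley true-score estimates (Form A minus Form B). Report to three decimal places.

-2.718

T̂_A = 0.871(67.2) + 0.129(103.1) = 71.83110
T̂_B = 0.658(62.1) + 0.342(98.5) = 74.54880
T̂_A − T̂_B = -2.71770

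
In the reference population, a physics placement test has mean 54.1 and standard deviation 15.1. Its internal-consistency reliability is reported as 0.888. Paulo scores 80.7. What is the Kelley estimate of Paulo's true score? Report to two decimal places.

T̂ = ρX + (1 − ρ)μ
  = 0.888 × 80.7 + 0.112 × 54.1
  = 71.6616 + 6.0592
  = 77.721
  ≈ 77.72

77.72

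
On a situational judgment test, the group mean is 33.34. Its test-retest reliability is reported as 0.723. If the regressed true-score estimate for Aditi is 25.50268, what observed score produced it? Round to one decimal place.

22.5

T̂ = ρX + (1 − ρ)μ  ⇒  X = (T̂ − (1 − ρ)μ) / ρ
X = (25.50268 − 0.277 × 33.34) / 0.723 = (25.50268 − 9.23518) / 0.723 = 16.26750 / 0.723 = 22.500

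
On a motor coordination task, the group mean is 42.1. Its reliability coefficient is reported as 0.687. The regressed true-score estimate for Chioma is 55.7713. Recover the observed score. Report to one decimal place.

62.0

T̂ = ρX + (1 − ρ)μ  ⇒  X = (T̂ − (1 − ρ)μ) / ρ
X = (55.7713 − 0.313 × 42.1) / 0.687 = (55.7713 − 13.1773) / 0.687 = 42.5940 / 0.687 = 62.000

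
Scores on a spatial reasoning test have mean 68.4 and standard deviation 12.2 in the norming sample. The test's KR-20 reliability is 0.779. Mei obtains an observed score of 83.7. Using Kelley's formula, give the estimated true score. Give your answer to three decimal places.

80.319

T̂ = ρX + (1 − ρ)μ
  = 0.779 × 83.7 + 0.221 × 68.4
  = 65.2023 + 15.1164
  = 80.3187
  ≈ 80.319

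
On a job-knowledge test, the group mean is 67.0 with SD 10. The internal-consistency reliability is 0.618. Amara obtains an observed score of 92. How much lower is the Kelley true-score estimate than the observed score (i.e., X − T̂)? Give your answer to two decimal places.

9.55

T̂ = 0.618(92) + 0.382(67.0) = 56.856 + 25.5940 = 82.4500 → 82.450
X − T̂ = 92 − 82.450 = 9.550 → 9.55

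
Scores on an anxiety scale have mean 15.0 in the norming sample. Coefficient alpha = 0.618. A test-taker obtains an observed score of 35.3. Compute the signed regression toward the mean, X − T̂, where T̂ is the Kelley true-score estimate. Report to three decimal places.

T̂ = 0.618(35.3) + 0.382(15.0) = 21.8154 + 5.7300 = 27.54540 → 27.5454
X − T̂ = 35.3 − 27.5454 = 7.7546 → 7.755

7.755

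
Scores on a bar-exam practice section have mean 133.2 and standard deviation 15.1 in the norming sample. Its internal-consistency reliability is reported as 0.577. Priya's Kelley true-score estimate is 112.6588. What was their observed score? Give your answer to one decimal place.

97.6

T̂ = ρX + (1 − ρ)μ  ⇒  X = (T̂ − (1 − ρ)μ) / ρ
X = (112.6588 − 0.423 × 133.2) / 0.577 = (112.6588 − 56.3436) / 0.577 = 56.3152 / 0.577 = 97.600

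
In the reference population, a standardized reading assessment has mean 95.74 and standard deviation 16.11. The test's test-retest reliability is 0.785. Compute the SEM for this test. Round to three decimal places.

7.470

SEM = SD · √(1 − ρ) = 16.11 × √0.215 = 16.11 × 0.4637 = 7.4699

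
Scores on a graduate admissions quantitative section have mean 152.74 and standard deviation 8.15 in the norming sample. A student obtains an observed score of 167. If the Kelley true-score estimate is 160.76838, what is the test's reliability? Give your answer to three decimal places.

T̂ = ρX + (1 − ρ)μ  ⇒  T̂ − μ = ρ(X − μ)
ρ = (T̂ − μ)/(X − μ) = (160.76838 − 152.74) / (167 − 152.74) = 8.02838 / 14.26 = 0.56300

0.563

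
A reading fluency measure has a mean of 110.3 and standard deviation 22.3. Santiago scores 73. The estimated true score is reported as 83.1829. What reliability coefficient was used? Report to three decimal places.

T̂ = ρX + (1 − ρ)μ  ⇒  T̂ − μ = ρ(X − μ)
ρ = (T̂ − μ)/(X − μ) = (83.1829 − 110.3) / (73 − 110.3) = -27.1171 / -37.3 = 0.72700

0.727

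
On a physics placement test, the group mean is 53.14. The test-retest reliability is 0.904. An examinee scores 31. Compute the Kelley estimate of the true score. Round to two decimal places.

T̂ = ρX + (1 − ρ)μ
  = 0.904 × 31 + 0.096 × 53.14
  = 28.024 + 5.10144
  = 33.125
  ≈ 33.13

33.13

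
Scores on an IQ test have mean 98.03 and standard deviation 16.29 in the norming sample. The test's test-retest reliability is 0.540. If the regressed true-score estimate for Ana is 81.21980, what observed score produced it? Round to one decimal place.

66.9

T̂ = ρX + (1 − ρ)μ  ⇒  X = (T̂ − (1 − ρ)μ) / ρ
X = (81.21980 − 0.460 × 98.03) / 0.540 = (81.21980 − 45.09380) / 0.540 = 36.12600 / 0.540 = 66.900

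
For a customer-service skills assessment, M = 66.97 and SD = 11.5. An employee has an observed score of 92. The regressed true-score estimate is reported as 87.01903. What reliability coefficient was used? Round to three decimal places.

0.801

T̂ = ρX + (1 − ρ)μ  ⇒  T̂ − μ = ρ(X − μ)
ρ = (T̂ − μ)/(X − μ) = (87.01903 − 66.97) / (92 − 66.97) = 20.04903 / 25.03 = 0.80100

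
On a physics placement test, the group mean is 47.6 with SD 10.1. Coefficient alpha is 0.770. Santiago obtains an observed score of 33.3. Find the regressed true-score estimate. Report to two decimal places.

T̂ = ρX + (1 − ρ)μ
  = 0.770 × 33.3 + 0.230 × 47.6
  = 25.6410 + 10.9480
  = 36.589
  ≈ 36.59

36.59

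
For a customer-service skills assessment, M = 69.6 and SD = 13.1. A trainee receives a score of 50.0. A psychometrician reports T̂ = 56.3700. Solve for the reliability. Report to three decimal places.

0.675

T̂ = ρX + (1 − ρ)μ  ⇒  T̂ − μ = ρ(X − μ)
ρ = (T̂ − μ)/(X − μ) = (56.3700 − 69.6) / (50.0 − 69.6) = -13.2300 / -19.6 = 0.67500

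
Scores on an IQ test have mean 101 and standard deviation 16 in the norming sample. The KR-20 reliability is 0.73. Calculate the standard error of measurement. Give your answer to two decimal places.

8.31

SEM = SD · √(1 − ρ) = 16 × √0.27 = 16 × 0.5196 = 8.314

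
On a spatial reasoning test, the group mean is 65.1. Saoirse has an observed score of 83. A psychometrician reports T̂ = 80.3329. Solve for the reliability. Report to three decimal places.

0.851

T̂ = ρX + (1 − ρ)μ  ⇒  T̂ − μ = ρ(X − μ)
ρ = (T̂ − μ)/(X − μ) = (80.3329 − 65.1) / (83 − 65.1) = 15.2329 / 17.9 = 0.85100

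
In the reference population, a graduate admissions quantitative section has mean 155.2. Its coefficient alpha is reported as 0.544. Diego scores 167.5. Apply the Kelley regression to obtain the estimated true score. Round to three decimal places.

161.891

T̂ = ρX + (1 − ρ)μ
  = 0.544 × 167.5 + 0.456 × 155.2
  = 91.1200 + 70.7712
  = 161.8912
  ≈ 161.891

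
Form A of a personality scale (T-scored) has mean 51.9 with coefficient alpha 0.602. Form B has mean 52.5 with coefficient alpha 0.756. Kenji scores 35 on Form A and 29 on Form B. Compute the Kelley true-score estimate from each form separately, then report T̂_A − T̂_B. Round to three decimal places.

T̂_A = 0.602(35) + 0.398(51.9) = 41.72620
T̂_B = 0.756(29) + 0.244(52.5) = 34.73400
T̂_A − T̂_B = 6.99220

6.992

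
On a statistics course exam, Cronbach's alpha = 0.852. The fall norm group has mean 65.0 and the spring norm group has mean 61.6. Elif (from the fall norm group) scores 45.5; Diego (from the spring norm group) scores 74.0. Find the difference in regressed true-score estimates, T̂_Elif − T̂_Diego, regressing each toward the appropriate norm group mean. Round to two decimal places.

-23.78

T̂_Elif = 0.852(45.5) + 0.148(65.0) = 48.3860
T̂_Diego = 0.852(74.0) + 0.148(61.6) = 72.1648
Difference = 48.3860 − 72.1648 = -23.7788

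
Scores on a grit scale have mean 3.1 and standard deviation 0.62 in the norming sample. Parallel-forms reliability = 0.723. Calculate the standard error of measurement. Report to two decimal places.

0.33

SEM = SD · √(1 − ρ) = 0.62 × √0.277 = 0.62 × 0.5263 = 0.326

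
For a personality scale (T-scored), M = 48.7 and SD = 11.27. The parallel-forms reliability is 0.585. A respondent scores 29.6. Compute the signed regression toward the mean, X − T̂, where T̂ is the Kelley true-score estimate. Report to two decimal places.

Regress the observed score toward the mean by the unreliability: T̂ = 0.585·29.6 + 0.415·48.7 = 17.3160 + 20.2105 = 37.5265.
X − T̂ = 29.6 − 37.526 = -7.926 → -7.93

-7.93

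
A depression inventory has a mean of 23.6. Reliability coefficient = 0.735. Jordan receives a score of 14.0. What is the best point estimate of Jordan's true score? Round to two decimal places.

T̂ = 0.735(14.0) + 0.265(23.6) = 10.2900 + 6.2540 = 16.544 → 16.54

16.54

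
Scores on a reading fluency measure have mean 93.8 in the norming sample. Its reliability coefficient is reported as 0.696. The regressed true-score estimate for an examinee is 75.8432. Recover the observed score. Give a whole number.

T̂ = ρX + (1 − ρ)μ  ⇒  X = (T̂ − (1 − ρ)μ) / ρ
X = (75.8432 − 0.304 × 93.8) / 0.696 = (75.8432 − 28.5152) / 0.696 = 47.3280 / 0.696 = 68.00

68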